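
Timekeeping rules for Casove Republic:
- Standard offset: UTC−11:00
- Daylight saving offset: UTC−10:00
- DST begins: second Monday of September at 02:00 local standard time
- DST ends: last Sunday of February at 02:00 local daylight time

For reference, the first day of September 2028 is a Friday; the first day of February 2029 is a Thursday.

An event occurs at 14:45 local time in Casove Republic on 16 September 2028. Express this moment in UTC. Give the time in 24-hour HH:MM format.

1 September 2028 is a Friday, so the first Monday is September 4 and the second is September 11.
1 February 2029 is a Thursday, so Sundays fall on 4, 11, 18, 25; the last is February 25.
Daylight saving runs 11 September 2028 – 25 February 2029; 16 September 2028 is inside that window, so Casove Republic is at UTC−10:00.
14:45 local + 10h = 00:45 UTC (rolling into the next day, 17 September 2028).

00:45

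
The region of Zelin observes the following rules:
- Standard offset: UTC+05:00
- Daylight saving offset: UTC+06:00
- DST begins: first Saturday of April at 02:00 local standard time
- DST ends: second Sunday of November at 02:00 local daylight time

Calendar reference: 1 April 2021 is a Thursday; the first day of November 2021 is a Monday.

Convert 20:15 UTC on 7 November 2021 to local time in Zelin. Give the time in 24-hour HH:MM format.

1 April 2021 is a Thursday, so the first Saturday is April 3.
1 November 2021 is a Monday, so the first Sunday is November 7 and the second is November 14.
At the standard offset (UTC+05:00), 20:15 UTC + 5h = 01:15 Zelin standard time (rolling into the next day, 8 November 2021).
Daylight saving runs 3 April – 14 November; the standard-time date in Zelin, 8 November 2021, is inside that window, so Zelin is at UTC+06:00.
20:15 UTC + 6h = 02:15 local (rolling into the next day, 8 November 2021).

02:15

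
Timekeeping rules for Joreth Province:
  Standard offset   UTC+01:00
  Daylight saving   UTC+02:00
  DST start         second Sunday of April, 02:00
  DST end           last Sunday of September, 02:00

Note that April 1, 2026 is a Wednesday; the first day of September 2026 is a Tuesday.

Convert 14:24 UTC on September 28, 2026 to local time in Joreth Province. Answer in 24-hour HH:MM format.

15:24

1 April 2026 is a Wednesday, so the first Sunday is April 5 and the second is April 12.
1 September 2026 is a Tuesday, so Sundays fall on 6, 13, 20, 27; the last is September 27.
At the standard offset (UTC+01:00), 14:24 UTC + 1h = 15:24 Joreth Province standard time.
The standard-time date in Joreth Province, September 28, 2026, is outside the daylight-saving period (12 April – 27 September), so Joreth Province is on standard time, UTC+01:00.
14:24 UTC + 1h = 15:24 local.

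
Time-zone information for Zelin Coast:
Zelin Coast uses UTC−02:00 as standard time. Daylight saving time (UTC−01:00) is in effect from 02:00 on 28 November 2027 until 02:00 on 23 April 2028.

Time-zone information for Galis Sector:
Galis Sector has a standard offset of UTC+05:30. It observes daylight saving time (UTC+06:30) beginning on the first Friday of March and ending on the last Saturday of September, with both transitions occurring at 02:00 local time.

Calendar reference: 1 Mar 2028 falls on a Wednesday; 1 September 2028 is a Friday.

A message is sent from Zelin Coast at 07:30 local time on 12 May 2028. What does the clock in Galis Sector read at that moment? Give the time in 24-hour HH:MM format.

Daylight saving runs 28 November 2027 – 23 April 2028; 12 May 2028 is outside that window, so Zelin Coast is on standard time at UTC−02:00.
07:30 Zelin Coast + 2h = 09:30 UTC.
1 March 2028 is a Wednesday, so the first Friday is March 3.
1 September 2028 is a Friday, so Saturdays fall on 2, 9, 16, 23, 30; the last is September 30.
At the standard offset (UTC+05:30), 09:30 UTC + 5h30m = 15:00 Galis Sector standard time.
Daylight saving runs 3 March – 30 September; the standard-time date in Galis Sector, 12 May 2028, is inside that window, so Galis Sector is at UTC+06:30.
09:30 UTC + 6h30m = 16:00 Galis Sector.

16:00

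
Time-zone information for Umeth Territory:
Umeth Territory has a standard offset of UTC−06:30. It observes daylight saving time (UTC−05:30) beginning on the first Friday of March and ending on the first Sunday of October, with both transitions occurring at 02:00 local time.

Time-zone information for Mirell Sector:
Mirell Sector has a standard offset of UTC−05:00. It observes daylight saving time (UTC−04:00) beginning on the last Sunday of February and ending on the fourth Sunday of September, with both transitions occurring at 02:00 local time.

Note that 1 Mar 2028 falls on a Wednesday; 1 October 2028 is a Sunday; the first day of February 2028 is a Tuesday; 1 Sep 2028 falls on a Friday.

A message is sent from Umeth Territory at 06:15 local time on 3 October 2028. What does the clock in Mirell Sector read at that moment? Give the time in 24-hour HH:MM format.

1 March 2028 is a Wednesday, so the first Friday is March 3.
1 October 2028 is a Sunday, so the first Sunday is October 1.
Daylight saving runs 3 March – 1 October; 3 October 2028 is outside that window, so Umeth Territory is on standard time at UTC−06:30.
06:15 Umeth Territory + 6h30m = 12:45 UTC.
1 February 2028 is a Tuesday, so Sundays fall on 6, 13, 20, 27; the last is February 27.
1 September 2028 is a Friday, so the first Sunday is September 3 and the fourth is September 24.
At the standard offset (UTC−05:00), 12:45 UTC − 5h = 07:45 Mirell Sector standard time.
Daylight saving runs 27 February – 24 September; the standard-time date in Mirell Sector, 3 October 2028, is outside that window, so Mirell Sector is on standard time at UTC−05:00.
12:45 UTC − 5h = 07:45 Mirell Sector.

07:45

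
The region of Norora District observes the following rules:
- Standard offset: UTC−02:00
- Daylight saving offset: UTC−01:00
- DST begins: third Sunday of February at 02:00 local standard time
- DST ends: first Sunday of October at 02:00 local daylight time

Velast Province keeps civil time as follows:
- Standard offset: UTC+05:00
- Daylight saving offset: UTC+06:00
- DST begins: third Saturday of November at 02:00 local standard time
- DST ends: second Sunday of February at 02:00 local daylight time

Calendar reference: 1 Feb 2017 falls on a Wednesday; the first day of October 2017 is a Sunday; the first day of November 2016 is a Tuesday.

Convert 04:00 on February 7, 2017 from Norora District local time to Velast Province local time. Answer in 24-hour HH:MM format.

12:00

1 February 2017 is a Wednesday, so the first Sunday is February 5 and the third is February 19.
1 October 2017 is a Sunday, so the first Sunday is October 1.
Daylight saving runs 19 February – 1 October; February 7, 2017 is outside that window, so Norora District is on standard time at UTC−02:00.
04:00 Norora District + 2h = 06:00 UTC.
1 November 2016 is a Tuesday, so the first Saturday is November 5 and the third is November 19.
1 February 2017 is a Wednesday, so the first Sunday is February 5 and the second is February 12.
At the standard offset (UTC+05:00), 06:00 UTC + 5h = 11:00 Velast Province standard time.
The standard-time date in Velast Province, February 7, 2017, lies within the daylight-saving period (19 November 2016 – 12 February 2017), so Velast Province is on daylight time, UTC+06:00.
06:00 UTC + 6h = 12:00 Velast Province.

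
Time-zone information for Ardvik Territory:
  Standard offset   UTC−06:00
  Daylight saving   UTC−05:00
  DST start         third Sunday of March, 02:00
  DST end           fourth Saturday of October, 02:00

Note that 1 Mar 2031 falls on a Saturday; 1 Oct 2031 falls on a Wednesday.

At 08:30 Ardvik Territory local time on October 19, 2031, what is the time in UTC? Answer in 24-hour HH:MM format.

1 March 2031 is a Saturday, so the first Sunday is March 2 and the third is March 16.
1 October 2031 is a Wednesday, so the first Saturday is October 4 and the fourth is October 25.
October 19, 2031 lies within the daylight-saving period (16 March – 25 October), so Ardvik Territory is on daylight time, UTC−05:00.
08:30 local + 5h = 13:30 UTC.

13:30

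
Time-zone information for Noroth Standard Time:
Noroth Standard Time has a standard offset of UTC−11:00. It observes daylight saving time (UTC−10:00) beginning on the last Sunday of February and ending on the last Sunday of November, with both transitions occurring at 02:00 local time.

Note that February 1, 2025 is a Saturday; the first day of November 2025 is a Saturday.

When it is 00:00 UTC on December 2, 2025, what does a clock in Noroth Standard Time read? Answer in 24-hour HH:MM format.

13:00

1 February 2025 is a Saturday, so Sundays fall on 2, 9, 16, 23; the last is February 23.
1 November 2025 is a Saturday, so Sundays fall on 2, 9, 16, 23, 30; the last is November 30.
At the standard offset (UTC−11:00), 00:00 UTC − 11h = 13:00 Noroth Standard Time standard time (rolling into the previous day, 1 December 2025).
The standard-time date in Noroth Standard Time, December 1, 2025, does not fall between 23 February and 30 November, so daylight saving is not in effect and Noroth Standard Time is at UTC−11:00.
00:00 UTC − 11h = 13:00 local (rolling into the previous day, 1 December 2025).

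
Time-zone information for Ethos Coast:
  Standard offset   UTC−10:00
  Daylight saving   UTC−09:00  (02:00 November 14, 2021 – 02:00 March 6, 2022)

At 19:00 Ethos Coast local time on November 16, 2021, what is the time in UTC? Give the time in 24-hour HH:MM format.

04:00

Daylight saving runs 14 November 2021 – 6 March 2022; November 16, 2021 is inside that window, so Ethos Coast is at UTC−09:00.
19:00 local + 9h = 04:00 UTC (rolling into the next day, 17 November 2021).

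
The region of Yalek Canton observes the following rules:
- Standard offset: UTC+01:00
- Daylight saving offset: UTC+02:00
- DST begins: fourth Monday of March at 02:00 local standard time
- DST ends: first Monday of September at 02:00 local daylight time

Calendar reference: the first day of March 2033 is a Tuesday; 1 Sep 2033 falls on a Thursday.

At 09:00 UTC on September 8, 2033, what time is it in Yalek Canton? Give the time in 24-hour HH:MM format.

10:00

1 March 2033 is a Tuesday, so the first Monday is March 7 and the fourth is March 28.
1 September 2033 is a Thursday, so the first Monday is September 5.
At the standard offset (UTC+01:00), 09:00 UTC + 1h = 10:00 Yalek Canton standard time.
Daylight saving runs 28 March – 5 September; the standard-time date in Yalek Canton, September 8, 2033, is outside that window, so Yalek Canton is on standard time at UTC+01:00.
09:00 UTC + 1h = 10:00 local.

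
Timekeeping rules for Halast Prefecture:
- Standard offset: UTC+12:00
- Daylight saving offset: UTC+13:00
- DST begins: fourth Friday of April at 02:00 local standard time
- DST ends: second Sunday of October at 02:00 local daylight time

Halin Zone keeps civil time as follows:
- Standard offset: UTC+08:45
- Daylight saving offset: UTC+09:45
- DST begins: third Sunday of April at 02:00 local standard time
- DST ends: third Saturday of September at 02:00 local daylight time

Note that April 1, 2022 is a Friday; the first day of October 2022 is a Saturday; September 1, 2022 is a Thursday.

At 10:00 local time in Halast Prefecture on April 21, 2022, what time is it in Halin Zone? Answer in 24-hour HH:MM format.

07:45

1 April 2022 is a Friday, so the first Friday is April 1 and the fourth is April 22.
1 October 2022 is a Saturday, so the first Sunday is October 2 and the second is October 9.
April 21, 2022 does not fall between 22 April and 9 October, so daylight saving is not in effect and Halast Prefecture is at UTC+12:00.
10:00 Halast Prefecture − 12h = 22:00 UTC (rolling into the previous day, 20 April 2022).
1 April 2022 is a Friday, so the first Sunday is April 3 and the third is April 17.
1 September 2022 is a Thursday, so the first Saturday is September 3 and the third is September 17.
At the standard offset (UTC+08:45), 22:00 UTC + 8h45m = 06:45 Halin Zone standard time (rolling into the next day, 21 April 2022).
Daylight saving runs 17 April – 17 September; the standard-time date in Halin Zone, April 21, 2022, is inside that window, so Halin Zone is at UTC+09:45.
22:00 UTC + 9h45m = 07:45 Halin Zone (rolling into the next day, 21 April 2022).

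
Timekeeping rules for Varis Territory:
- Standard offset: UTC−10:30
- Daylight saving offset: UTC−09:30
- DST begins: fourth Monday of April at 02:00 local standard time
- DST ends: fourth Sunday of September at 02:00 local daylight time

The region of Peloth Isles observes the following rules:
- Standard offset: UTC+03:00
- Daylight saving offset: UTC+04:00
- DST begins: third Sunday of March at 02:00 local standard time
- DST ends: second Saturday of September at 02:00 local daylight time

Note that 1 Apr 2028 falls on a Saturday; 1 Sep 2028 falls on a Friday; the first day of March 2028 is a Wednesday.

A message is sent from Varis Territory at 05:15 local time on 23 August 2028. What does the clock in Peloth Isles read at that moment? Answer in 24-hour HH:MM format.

18:45

1 April 2028 is a Saturday, so the first Monday is April 3 and the fourth is April 24.
1 September 2028 is a Friday, so the first Sunday is September 3 and the fourth is September 24.
23 August 2028 lies within the daylight-saving period (24 April – 24 September), so Varis Territory is on daylight time, UTC−09:30.
05:15 Varis Territory + 9h30m = 14:45 UTC.
1 March 2028 is a Wednesday, so the first Sunday is March 5 and the third is March 19.
1 September 2028 is a Friday, so the first Saturday is September 2 and the second is September 9.
At the standard offset (UTC+03:00), 14:45 UTC + 3h = 17:45 Peloth Isles standard time.
The standard-time date in Peloth Isles, 23 August 2028, lies within the daylight-saving period (19 March – 9 September), so Peloth Isles is on daylight time, UTC+04:00.
14:45 UTC + 4h = 18:45 Peloth Isles.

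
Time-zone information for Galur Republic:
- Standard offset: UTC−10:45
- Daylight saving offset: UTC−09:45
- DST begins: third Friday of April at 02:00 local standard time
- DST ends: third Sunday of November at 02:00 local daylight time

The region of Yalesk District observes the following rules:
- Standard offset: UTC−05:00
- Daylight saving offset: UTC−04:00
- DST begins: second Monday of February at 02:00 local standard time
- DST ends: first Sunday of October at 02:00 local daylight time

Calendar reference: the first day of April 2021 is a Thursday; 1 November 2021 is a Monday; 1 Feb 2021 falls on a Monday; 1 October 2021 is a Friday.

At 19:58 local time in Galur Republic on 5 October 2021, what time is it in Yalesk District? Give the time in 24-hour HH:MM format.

00:43

1 April 2021 is a Thursday, so the first Friday is April 2 and the third is April 16.
1 November 2021 is a Monday, so the first Sunday is November 7 and the third is November 21.
5 October 2021 lies within the daylight-saving period (16 April – 21 November), so Galur Republic is on daylight time, UTC−09:45.
19:58 Galur Republic + 9h45m = 05:43 UTC (rolling into the next day, 6 October 2021).
1 February 2021 is a Monday, so the first Monday is February 1 and the second is February 8.
1 October 2021 is a Friday, so the first Sunday is October 3.
At the standard offset (UTC−05:00), 05:43 UTC − 5h = 00:43 Yalesk District standard time.
Daylight saving runs 8 February – 3 October; the standard-time date in Yalesk District, 6 October 2021, is outside that window, so Yalesk District is on standard time at UTC−05:00.
05:43 UTC − 5h = 00:43 Yalesk District.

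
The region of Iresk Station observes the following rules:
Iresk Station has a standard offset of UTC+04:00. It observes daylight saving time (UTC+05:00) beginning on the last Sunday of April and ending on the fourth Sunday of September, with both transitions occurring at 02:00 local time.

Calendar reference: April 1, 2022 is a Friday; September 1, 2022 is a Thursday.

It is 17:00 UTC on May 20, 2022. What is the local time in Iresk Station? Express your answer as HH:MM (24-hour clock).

22:00

1 April 2022 is a Friday, so Sundays fall on 3, 10, 17, 24; the last is April 24.
1 September 2022 is a Thursday, so the first Sunday is September 4 and the fourth is September 25.
At the standard offset (UTC+04:00), 17:00 UTC + 4h = 21:00 Iresk Station standard time.
Daylight saving runs 24 April – 25 September; the standard-time date in Iresk Station, May 20, 2022, is inside that window, so Iresk Station is at UTC+05:00.
17:00 UTC + 5h = 22:00 local.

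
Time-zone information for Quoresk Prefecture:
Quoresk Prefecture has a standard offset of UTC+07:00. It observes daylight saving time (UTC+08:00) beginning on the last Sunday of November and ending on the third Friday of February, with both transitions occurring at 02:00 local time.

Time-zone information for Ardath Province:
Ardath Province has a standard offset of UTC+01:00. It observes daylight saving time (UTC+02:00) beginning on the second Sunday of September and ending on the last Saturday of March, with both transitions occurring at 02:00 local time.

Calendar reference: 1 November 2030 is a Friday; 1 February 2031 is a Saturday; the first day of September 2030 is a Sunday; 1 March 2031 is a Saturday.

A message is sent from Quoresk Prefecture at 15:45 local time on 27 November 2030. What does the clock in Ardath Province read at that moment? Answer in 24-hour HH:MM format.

09:45

1 November 2030 is a Friday, so Sundays fall on 3, 10, 17, 24; the last is November 24.
1 February 2031 is a Saturday, so the first Friday is February 7 and the third is February 21.
27 November 2030 lies within the daylight-saving period (24 November 2030 – 21 February 2031), so Quoresk Prefecture is on daylight time, UTC+08:00.
15:45 Quoresk Prefecture − 8h = 07:45 UTC.
1 September 2030 is a Sunday, so the first Sunday is September 1 and the second is September 8.
1 March 2031 is a Saturday, so Saturdays fall on 1, 8, 15, 22, 29; the last is March 29.
At the standard offset (UTC+01:00), 07:45 UTC + 1h = 08:45 Ardath Province standard time.
The standard-time date in Ardath Province, 27 November 2030, falls between 8 September 2030 and 29 March 2031, so daylight saving is in effect and Ardath Province is at UTC+02:00.
07:45 UTC + 2h = 09:45 Ardath Province.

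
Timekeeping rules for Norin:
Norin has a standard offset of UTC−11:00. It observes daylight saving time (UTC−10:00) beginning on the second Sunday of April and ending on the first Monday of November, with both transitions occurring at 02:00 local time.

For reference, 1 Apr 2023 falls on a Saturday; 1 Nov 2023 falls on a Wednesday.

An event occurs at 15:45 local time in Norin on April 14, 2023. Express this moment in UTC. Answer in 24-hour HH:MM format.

1 April 2023 is a Saturday, so the first Sunday is April 2 and the second is April 9.
1 November 2023 is a Wednesday, so the first Monday is November 6.
April 14, 2023 falls between 9 April and 6 November, so daylight saving is in effect and Norin is at UTC−10:00.
15:45 local + 10h = 01:45 UTC (rolling into the next day, 15 April 2023).

01:45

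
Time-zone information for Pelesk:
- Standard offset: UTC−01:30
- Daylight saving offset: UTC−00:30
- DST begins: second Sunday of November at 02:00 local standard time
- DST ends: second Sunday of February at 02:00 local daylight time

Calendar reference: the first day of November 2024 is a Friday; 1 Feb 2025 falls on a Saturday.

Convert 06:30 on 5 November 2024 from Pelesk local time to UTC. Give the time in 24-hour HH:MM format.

1 November 2024 is a Friday, so the first Sunday is November 3 and the second is November 10.
1 February 2025 is a Saturday, so the first Sunday is February 2 and the second is February 9.
5 November 2024 does not fall between 10 November 2024 and 9 February 2025, so daylight saving is not in effect and Pelesk is at UTC−01:30.
06:30 local + 1h30m = 08:00 UTC.

08:00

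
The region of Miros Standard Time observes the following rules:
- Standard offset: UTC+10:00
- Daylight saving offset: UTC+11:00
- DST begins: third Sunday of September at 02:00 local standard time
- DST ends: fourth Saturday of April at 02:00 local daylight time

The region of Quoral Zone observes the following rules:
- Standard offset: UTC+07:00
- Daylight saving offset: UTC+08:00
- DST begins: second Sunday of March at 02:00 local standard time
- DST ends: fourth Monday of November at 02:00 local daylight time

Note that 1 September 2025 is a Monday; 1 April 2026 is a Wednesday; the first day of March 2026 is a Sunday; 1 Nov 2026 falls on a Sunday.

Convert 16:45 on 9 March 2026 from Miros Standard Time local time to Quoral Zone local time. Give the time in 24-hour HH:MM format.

1 September 2025 is a Monday, so the first Sunday is September 7 and the third is September 21.
1 April 2026 is a Wednesday, so the first Saturday is April 4 and the fourth is April 25.
Daylight saving runs 21 September 2025 – 25 April 2026; 9 March 2026 is inside that window, so Miros Standard Time is at UTC+11:00.
16:45 Miros Standard Time − 11h = 05:45 UTC.
1 March 2026 is a Sunday, so the first Sunday is March 1 and the second is March 8.
1 November 2026 is a Sunday, so the first Monday is November 2 and the fourth is November 23.
At the standard offset (UTC+07:00), 05:45 UTC + 7h = 12:45 Quoral Zone standard time.
The standard-time date in Quoral Zone, 9 March 2026, lies within the daylight-saving period (8 March – 23 November), so Quoral Zone is on daylight time, UTC+08:00.
05:45 UTC + 8h = 13:45 Quoral Zone.

13:45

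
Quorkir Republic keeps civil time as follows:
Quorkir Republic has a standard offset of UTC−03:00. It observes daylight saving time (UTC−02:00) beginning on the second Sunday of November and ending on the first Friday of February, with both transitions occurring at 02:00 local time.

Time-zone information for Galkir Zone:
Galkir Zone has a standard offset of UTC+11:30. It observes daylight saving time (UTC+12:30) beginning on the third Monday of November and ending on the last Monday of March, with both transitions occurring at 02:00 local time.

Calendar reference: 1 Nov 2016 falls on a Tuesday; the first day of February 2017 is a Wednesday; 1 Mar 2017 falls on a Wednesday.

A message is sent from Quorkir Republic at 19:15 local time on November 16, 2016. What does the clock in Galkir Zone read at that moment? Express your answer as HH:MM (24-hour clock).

08:45

1 November 2016 is a Tuesday, so the first Sunday is November 6 and the second is November 13.
1 February 2017 is a Wednesday, so the first Friday is February 3.
Daylight saving runs 13 November 2016 – 3 February 2017; November 16, 2016 is inside that window, so Quorkir Republic is at UTC−02:00.
19:15 Quorkir Republic + 2h = 21:15 UTC.
1 November 2016 is a Tuesday, so the first Monday is November 7 and the third is November 21.
1 March 2017 is a Wednesday, so Mondays fall on 6, 13, 20, 27; the last is March 27.
At the standard offset (UTC+11:30), 21:15 UTC + 11h30m = 08:45 Galkir Zone standard time (rolling into the next day, 17 November 2016).
Daylight saving runs 21 November 2016 – 27 March 2017; the standard-time date in Galkir Zone, November 17, 2016, is outside that window, so Galkir Zone is on standard time at UTC+11:30.
21:15 UTC + 11h30m = 08:45 Galkir Zone (rolling into the next day, 17 November 2016).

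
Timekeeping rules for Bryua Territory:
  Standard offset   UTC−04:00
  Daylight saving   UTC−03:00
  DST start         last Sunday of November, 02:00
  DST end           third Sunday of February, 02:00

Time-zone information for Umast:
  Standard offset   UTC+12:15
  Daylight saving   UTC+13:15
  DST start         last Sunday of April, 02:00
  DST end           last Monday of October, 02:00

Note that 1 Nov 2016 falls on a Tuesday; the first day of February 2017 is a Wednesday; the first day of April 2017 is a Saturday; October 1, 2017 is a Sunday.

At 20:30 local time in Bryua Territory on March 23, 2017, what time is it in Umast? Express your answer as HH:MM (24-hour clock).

1 November 2016 is a Tuesday, so Sundays fall on 6, 13, 20, 27; the last is November 27.
1 February 2017 is a Wednesday, so the first Sunday is February 5 and the third is February 19.
March 23, 2017 does not fall between 27 November 2016 and 19 February 2017, so daylight saving is not in effect and Bryua Territory is at UTC−04:00.
20:30 Bryua Territory + 4h = 00:30 UTC (rolling into the next day, 24 March 2017).
1 April 2017 is a Saturday, so Sundays fall on 2, 9, 16, 23, 30; the last is April 30.
1 October 2017 is a Sunday, so Mondays fall on 2, 9, 16, 23, 30; the last is October 30.
At the standard offset (UTC+12:15), 00:30 UTC + 12h15m = 12:45 Umast standard time.
Daylight saving runs 30 April – 30 October; the standard-time date in Umast, March 24, 2017, is outside that window, so Umast is on standard time at UTC+12:15.
00:30 UTC + 12h15m = 12:45 Umast.

12:45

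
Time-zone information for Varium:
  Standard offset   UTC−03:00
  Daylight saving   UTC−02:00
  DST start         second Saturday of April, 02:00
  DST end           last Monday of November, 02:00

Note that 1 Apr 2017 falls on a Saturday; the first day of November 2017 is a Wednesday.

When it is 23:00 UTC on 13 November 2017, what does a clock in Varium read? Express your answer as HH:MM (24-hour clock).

1 April 2017 is a Saturday, so the first Saturday is April 1 and the second is April 8.
1 November 2017 is a Wednesday, so Mondays fall on 6, 13, 20, 27; the last is November 27.
At the standard offset (UTC−03:00), 23:00 UTC − 3h = 20:00 Varium standard time.
The standard-time date in Varium, 13 November 2017, falls between 8 April and 27 November, so daylight saving is in effect and Varium is at UTC−02:00.
23:00 UTC − 2h = 21:00 local.

21:00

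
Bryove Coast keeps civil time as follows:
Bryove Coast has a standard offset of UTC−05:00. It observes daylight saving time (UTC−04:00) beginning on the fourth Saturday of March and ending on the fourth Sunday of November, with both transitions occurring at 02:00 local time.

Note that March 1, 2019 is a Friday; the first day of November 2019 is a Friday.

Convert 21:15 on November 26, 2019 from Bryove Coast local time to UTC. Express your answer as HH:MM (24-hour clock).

02:15

1 March 2019 is a Friday, so the first Saturday is March 2 and the fourth is March 23.
1 November 2019 is a Friday, so the first Sunday is November 3 and the fourth is November 24.
November 26, 2019 does not fall between 23 March and 24 November, so daylight saving is not in effect and Bryove Coast is at UTC−05:00.
21:15 local + 5h = 02:15 UTC (rolling into the next day, 27 November 2019).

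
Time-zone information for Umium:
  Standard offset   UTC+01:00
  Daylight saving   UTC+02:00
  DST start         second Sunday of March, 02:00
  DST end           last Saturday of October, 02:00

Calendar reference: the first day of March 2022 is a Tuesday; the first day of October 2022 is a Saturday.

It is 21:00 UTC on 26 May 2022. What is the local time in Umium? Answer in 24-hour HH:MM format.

23:00

1 March 2022 is a Tuesday, so the first Sunday is March 6 and the second is March 13.
1 October 2022 is a Saturday, so Saturdays fall on 1, 8, 15, 22, 29; the last is October 29.
At the standard offset (UTC+01:00), 21:00 UTC + 1h = 22:00 Umium standard time.
Daylight saving runs 13 March – 29 October; the standard-time date in Umium, 26 May 2022, is inside that window, so Umium is at UTC+02:00.
21:00 UTC + 2h = 23:00 local.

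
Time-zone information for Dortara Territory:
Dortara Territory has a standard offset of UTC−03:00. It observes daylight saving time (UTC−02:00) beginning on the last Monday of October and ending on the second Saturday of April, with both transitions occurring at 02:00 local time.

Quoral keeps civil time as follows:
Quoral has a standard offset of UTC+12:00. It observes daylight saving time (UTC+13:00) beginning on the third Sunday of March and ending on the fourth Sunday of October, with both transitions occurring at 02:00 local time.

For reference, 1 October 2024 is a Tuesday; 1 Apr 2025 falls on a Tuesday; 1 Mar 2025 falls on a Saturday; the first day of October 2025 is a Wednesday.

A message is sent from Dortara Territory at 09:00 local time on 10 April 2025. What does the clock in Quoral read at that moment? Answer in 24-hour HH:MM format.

1 October 2024 is a Tuesday, so Mondays fall on 7, 14, 21, 28; the last is October 28.
1 April 2025 is a Tuesday, so the first Saturday is April 5 and the second is April 12.
10 April 2025 lies within the daylight-saving period (28 October 2024 – 12 April 2025), so Dortara Territory is on daylight time, UTC−02:00.
09:00 Dortara Territory + 2h = 11:00 UTC.
1 March 2025 is a Saturday, so the first Sunday is March 2 and the third is March 16.
1 October 2025 is a Wednesday, so the first Sunday is October 5 and the fourth is October 26.
At the standard offset (UTC+12:00), 11:00 UTC + 12h = 23:00 Quoral standard time.
Daylight saving runs 16 March – 26 October; the standard-time date in Quoral, 10 April 2025, is inside that window, so Quoral is at UTC+13:00.
11:00 UTC + 13h = 00:00 Quoral (rolling into the next day, 11 April 2025).

00:00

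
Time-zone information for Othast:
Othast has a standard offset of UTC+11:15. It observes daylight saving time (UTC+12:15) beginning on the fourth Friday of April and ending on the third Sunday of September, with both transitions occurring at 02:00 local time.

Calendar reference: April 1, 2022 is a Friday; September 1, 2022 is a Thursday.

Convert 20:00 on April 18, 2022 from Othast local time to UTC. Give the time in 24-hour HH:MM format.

08:45

1 April 2022 is a Friday, so the first Friday is April 1 and the fourth is April 22.
1 September 2022 is a Thursday, so the first Sunday is September 4 and the third is September 18.
April 18, 2022 does not fall between 22 April and 18 September, so daylight saving is not in effect and Othast is at UTC+11:15.
20:00 local − 11h15m = 08:45 UTC.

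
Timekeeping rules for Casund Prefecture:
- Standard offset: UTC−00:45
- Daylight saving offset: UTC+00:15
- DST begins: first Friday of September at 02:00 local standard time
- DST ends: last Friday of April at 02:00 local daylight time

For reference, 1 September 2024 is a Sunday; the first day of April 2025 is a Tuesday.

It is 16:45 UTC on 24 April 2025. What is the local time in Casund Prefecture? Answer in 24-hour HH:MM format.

1 September 2024 is a Sunday, so the first Friday is September 6.
1 April 2025 is a Tuesday, so Fridays fall on 4, 11, 18, 25; the last is April 25.
At the standard offset (UTC−00:45), 16:45 UTC − 0h45m = 16:00 Casund Prefecture standard time.
Daylight saving runs 6 September 2024 – 25 April 2025; the standard-time date in Casund Prefecture, 24 April 2025, is inside that window, so Casund Prefecture is at UTC+00:15.
16:45 UTC + 0h15m = 17:00 local.

17:00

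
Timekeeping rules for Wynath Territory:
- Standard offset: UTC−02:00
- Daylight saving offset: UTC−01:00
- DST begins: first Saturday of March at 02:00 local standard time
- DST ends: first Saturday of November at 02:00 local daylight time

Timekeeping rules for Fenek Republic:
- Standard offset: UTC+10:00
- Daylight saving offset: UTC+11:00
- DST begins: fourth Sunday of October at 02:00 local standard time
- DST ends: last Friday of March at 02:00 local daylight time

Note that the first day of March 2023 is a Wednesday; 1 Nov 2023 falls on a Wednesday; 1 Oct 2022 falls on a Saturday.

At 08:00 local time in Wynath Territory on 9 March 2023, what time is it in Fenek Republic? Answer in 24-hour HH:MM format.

20:00

1 March 2023 is a Wednesday, so the first Saturday is March 4.
1 November 2023 is a Wednesday, so the first Saturday is November 4.
9 March 2023 lies within the daylight-saving period (4 March – 4 November), so Wynath Territory is on daylight time, UTC−01:00.
08:00 Wynath Territory + 1h = 09:00 UTC.
1 October 2022 is a Saturday, so the first Sunday is October 2 and the fourth is October 23.
1 March 2023 is a Wednesday, so Fridays fall on 3, 10, 17, 24, 31; the last is March 31.
At the standard offset (UTC+10:00), 09:00 UTC + 10h = 19:00 Fenek Republic standard time.
The standard-time date in Fenek Republic, 9 March 2023, falls between 23 October 2022 and 31 March 2023, so daylight saving is in effect and Fenek Republic is at UTC+11:00.
09:00 UTC + 11h = 20:00 Fenek Republic.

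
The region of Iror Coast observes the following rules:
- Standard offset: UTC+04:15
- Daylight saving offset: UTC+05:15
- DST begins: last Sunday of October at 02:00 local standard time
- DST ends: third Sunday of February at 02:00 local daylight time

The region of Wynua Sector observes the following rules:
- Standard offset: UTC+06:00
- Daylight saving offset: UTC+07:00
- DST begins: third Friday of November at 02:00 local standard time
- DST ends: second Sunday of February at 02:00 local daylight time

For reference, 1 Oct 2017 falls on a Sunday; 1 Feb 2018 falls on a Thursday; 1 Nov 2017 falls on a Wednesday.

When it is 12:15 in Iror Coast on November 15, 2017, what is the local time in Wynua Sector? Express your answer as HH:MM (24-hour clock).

1 October 2017 is a Sunday, so Sundays fall on 1, 8, 15, 22, 29; the last is October 29.
1 February 2018 is a Thursday, so the first Sunday is February 4 and the third is February 18.
Daylight saving runs 29 October 2017 – 18 February 2018; November 15, 2017 is inside that window, so Iror Coast is at UTC+05:15.
12:15 Iror Coast − 5h15m = 07:00 UTC.
1 November 2017 is a Wednesday, so the first Friday is November 3 and the third is November 17.
1 February 2018 is a Thursday, so the first Sunday is February 4 and the second is February 11.
At the standard offset (UTC+06:00), 07:00 UTC + 6h = 13:00 Wynua Sector standard time.
The standard-time date in Wynua Sector, November 15, 2017, does not fall between 17 November 2017 and 11 February 2018, so daylight saving is not in effect and Wynua Sector is at UTC+06:00.
07:00 UTC + 6h = 13:00 Wynua Sector.

13:00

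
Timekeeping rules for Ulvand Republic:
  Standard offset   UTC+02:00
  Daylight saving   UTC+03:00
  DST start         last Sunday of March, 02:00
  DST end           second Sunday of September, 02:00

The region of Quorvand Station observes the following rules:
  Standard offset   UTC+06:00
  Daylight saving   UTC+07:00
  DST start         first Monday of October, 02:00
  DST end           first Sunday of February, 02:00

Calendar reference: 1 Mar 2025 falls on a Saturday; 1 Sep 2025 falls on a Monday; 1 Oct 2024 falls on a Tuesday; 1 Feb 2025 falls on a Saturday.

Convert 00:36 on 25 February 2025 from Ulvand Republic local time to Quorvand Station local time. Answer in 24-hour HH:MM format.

04:36

1 March 2025 is a Saturday, so Sundays fall on 2, 9, 16, 23, 30; the last is March 30.
1 September 2025 is a Monday, so the first Sunday is September 7 and the second is September 14.
25 February 2025 is outside the daylight-saving period (30 March – 14 September), so Ulvand Republic is on standard time, UTC+02:00.
00:36 Ulvand Republic − 2h = 22:36 UTC (rolling into the previous day, 24 February 2025).
1 October 2024 is a Tuesday, so the first Monday is October 7.
1 February 2025 is a Saturday, so the first Sunday is February 2.
At the standard offset (UTC+06:00), 22:36 UTC + 6h = 04:36 Quorvand Station standard time (rolling into the next day, 25 February 2025).
Daylight saving runs 7 October 2024 – 2 February 2025; the standard-time date in Quorvand Station, 25 February 2025, is outside that window, so Quorvand Station is on standard time at UTC+06:00.
22:36 UTC + 6h = 04:36 Quorvand Station (rolling into the next day, 25 February 2025).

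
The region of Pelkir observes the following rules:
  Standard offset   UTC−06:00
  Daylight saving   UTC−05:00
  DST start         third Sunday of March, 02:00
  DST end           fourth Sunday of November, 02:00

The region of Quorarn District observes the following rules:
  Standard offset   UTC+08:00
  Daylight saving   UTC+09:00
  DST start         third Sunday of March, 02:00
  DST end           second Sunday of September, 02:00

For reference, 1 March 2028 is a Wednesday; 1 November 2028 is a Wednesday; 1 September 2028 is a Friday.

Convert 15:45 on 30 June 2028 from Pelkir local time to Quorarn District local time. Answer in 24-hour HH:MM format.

1 March 2028 is a Wednesday, so the first Sunday is March 5 and the third is March 19.
1 November 2028 is a Wednesday, so the first Sunday is November 5 and the fourth is November 26.
30 June 2028 lies within the daylight-saving period (19 March – 26 November), so Pelkir is on daylight time, UTC−05:00.
15:45 Pelkir + 5h = 20:45 UTC.
1 March 2028 is a Wednesday, so the first Sunday is March 5 and the third is March 19.
1 September 2028 is a Friday, so the first Sunday is September 3 and the second is September 10.
At the standard offset (UTC+08:00), 20:45 UTC + 8h = 04:45 Quorarn District standard time (rolling into the next day, 1 July 2028).
Daylight saving runs 19 March – 10 September; the standard-time date in Quorarn District, 1 July 2028, is inside that window, so Quorarn District is at UTC+09:00.
20:45 UTC + 9h = 05:45 Quorarn District (rolling into the next day, 1 July 2028).

05:45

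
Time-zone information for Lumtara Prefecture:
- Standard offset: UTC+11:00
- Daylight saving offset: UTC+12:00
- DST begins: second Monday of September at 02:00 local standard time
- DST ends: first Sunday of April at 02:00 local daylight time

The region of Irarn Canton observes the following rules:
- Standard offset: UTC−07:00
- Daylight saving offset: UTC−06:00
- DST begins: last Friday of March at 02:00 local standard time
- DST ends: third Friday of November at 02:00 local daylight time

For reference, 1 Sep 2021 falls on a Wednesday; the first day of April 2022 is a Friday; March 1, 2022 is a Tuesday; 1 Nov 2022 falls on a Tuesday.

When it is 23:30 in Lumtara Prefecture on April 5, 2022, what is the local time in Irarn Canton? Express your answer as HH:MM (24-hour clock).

1 September 2021 is a Wednesday, so the first Monday is September 6 and the second is September 13.
1 April 2022 is a Friday, so the first Sunday is April 3.
Daylight saving runs 13 September 2021 – 3 April 2022; April 5, 2022 is outside that window, so Lumtara Prefecture is on standard time at UTC+11:00.
23:30 Lumtara Prefecture − 11h = 12:30 UTC.
1 March 2022 is a Tuesday, so Fridays fall on 4, 11, 18, 25; the last is March 25.
1 November 2022 is a Tuesday, so the first Friday is November 4 and the third is November 18.
At the standard offset (UTC−07:00), 12:30 UTC − 7h = 05:30 Irarn Canton standard time.
The standard-time date in Irarn Canton, April 5, 2022, falls between 25 March and 18 November, so daylight saving is in effect and Irarn Canton is at UTC−06:00.
12:30 UTC − 6h = 06:30 Irarn Canton.

06:30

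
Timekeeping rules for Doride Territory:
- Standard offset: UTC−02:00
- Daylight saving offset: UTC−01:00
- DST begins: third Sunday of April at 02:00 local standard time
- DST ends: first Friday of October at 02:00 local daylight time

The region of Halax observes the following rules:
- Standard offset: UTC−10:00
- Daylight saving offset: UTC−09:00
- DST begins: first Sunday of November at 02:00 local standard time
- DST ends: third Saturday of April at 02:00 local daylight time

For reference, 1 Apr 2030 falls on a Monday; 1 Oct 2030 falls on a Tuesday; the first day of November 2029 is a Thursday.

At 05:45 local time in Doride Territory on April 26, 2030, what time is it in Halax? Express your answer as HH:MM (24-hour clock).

20:45

1 April 2030 is a Monday, so the first Sunday is April 7 and the third is April 21.
1 October 2030 is a Tuesday, so the first Friday is October 4.
April 26, 2030 lies within the daylight-saving period (21 April – 4 October), so Doride Territory is on daylight time, UTC−01:00.
05:45 Doride Territory + 1h = 06:45 UTC.
1 November 2029 is a Thursday, so the first Sunday is November 4.
1 April 2030 is a Monday, so the first Saturday is April 6 and the third is April 20.
At the standard offset (UTC−10:00), 06:45 UTC − 10h = 20:45 Halax standard time (rolling into the previous day, 25 April 2030).
The standard-time date in Halax, April 25, 2030, does not fall between 4 November 2029 and 20 April 2030, so daylight saving is not in effect and Halax is at UTC−10:00.
06:45 UTC − 10h = 20:45 Halax (rolling into the previous day, 25 April 2030).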